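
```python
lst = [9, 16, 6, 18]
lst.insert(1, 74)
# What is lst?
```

[9, 74, 16, 6, 18]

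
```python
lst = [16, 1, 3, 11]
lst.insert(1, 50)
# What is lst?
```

[16, 50, 1, 3, 11]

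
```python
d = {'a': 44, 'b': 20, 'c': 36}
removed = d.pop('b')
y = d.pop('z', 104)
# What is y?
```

After line 1: d = {'a': 44, 'b': 20, 'c': 36}
After line 2 (pop 'b' returns 20): d = {'a': 44, 'c': 36}, removed = 20
After line 3 (pop 'z' missing, returns default 104): d = {'a': 44, 'c': 36}, y = 104

104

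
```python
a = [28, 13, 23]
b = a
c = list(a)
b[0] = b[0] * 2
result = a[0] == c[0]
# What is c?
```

After line 1: a = [28, 13, 23]
After line 2 (b = a, alias): a = [28, 13, 23], b = [28, 13, 23]
After line 3 (c = list(a) is a copy, new object): c = [28, 13, 23]
After line 4 (b[0] = 28 * 2 = 56; mutates shared a/b): a = b = [56, 13, 23], c = [28, 13, 23]
After line 5 (a[0] = 56, c[0] = 28; result = False)

[28, 13, 23]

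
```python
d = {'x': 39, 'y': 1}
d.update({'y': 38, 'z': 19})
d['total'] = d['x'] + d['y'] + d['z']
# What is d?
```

After line 1: d = {'x': 39, 'y': 1}
After line 2 (y overwritten, z added): d = {'x': 39, 'y': 38, 'z': 19}
After line 3 (total = 39 + 38 + 19 = 96): d = {'x': 39, 'y': 38, 'z': 19, 'total': 96}

{'x': 39, 'y': 38, 'z': 19, 'total': 96}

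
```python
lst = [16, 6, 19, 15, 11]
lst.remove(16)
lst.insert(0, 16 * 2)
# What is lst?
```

After line 1: lst = [16, 6, 19, 15, 11]
After line 2 (remove first 16): lst = [6, 19, 15, 11]
After line 3 (insert 32 at index 0): lst = [32, 6, 19, 15, 11]

[32, 6, 19, 15, 11]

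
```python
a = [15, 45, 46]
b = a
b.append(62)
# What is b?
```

After line 1: a = [15, 45, 46]
After line 2 (b = a is an alias, same object): a = [15, 45, 46], b = [15, 45, 46]
After line 3 (b.append mutates the shared list): a = [15, 45, 46, 62], b = [15, 45, 46, 62]

[15, 45, 46, 62]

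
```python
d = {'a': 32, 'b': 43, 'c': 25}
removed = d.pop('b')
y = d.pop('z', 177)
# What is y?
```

After line 1: d = {'a': 32, 'b': 43, 'c': 25}
After line 2 (pop 'b' returns 43): d = {'a': 32, 'c': 25}, removed = 43
After line 3 (pop 'z' missing, returns default 177): d = {'a': 32, 'c': 25}, y = 177

177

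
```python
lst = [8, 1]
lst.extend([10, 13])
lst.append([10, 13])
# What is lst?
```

After line 1: lst = [8, 1]
After line 2 (extend unpacks [10, 13]): lst = [8, 1, 10, 13]
After line 3 (append adds [10, 13] as single element): lst = [8, 1, 10, 13, [10, 13]]

[8, 1, 10, 13, [10, 13]]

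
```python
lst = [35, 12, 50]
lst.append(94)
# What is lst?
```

[35, 12, 50, 94]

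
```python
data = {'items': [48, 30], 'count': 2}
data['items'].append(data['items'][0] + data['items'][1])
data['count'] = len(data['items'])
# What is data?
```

After line 1: data = {'items': [48, 30], 'count': 2}
After line 2 (append 48 + 30 = 78): data = {'items': [48, 30, 78], 'count': 2}
After line 3 (count = len(items) = 3): data = {'items': [48, 30, 78], 'count': 3}

{'items': [48, 30, 78], 'count': 3}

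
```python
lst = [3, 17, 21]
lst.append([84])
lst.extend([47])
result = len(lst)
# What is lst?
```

After line 1: lst = [3, 17, 21]
After line 2 (append adds [84] as single element): lst = [3, 17, 21, [84]]
After line 3 (extend unpacks [47], adds 47): lst = [3, 17, 21, [84], 47]
After line 4: result = len(lst) = 5

[3, 17, 21, [84], 47]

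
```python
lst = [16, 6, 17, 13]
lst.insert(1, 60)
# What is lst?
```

[16, 60, 6, 17, 13]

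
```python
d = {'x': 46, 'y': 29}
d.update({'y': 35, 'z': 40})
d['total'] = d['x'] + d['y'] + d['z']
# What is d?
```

After line 1: d = {'x': 46, 'y': 29}
After line 2 (y overwritten, z added): d = {'x': 46, 'y': 35, 'z': 40}
After line 3 (total = 46 + 35 + 40 = 121): d = {'x': 46, 'y': 35, 'z': 40, 'total': 121}

{'x': 46, 'y': 35, 'z': 40, 'total': 121}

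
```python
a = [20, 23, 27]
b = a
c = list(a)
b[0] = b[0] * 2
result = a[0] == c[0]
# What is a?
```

After line 1: a = [20, 23, 27]
After line 2 (b = a, alias): a = [20, 23, 27], b = [20, 23, 27]
After line 3 (c = list(a) is a copy, new object): c = [20, 23, 27]
After line 4 (b[0] = 20 * 2 = 40; mutates shared a/b): a = b = [40, 23, 27], c = [20, 23, 27]
After line 5 (a[0] = 40, c[0] = 20; result = False)

[40, 23, 27]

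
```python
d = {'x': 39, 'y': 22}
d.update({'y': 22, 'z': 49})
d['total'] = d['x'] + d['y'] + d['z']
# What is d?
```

After line 1: d = {'x': 39, 'y': 22}
After line 2 (y overwritten, z added): d = {'x': 39, 'y': 22, 'z': 49}
After line 3 (total = 39 + 22 + 49 = 110): d = {'x': 39, 'y': 22, 'z': 49, 'total': 110}

{'x': 39, 'y': 22, 'z': 49, 'total': 110}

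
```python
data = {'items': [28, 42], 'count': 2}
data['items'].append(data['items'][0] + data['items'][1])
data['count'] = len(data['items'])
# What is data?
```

After line 1: data = {'items': [28, 42], 'count': 2}
After line 2 (append 28 + 42 = 70): data = {'items': [28, 42, 70], 'count': 2}
After line 3 (count = len(items) = 3): data = {'items': [28, 42, 70], 'count': 3}

{'items': [28, 42, 70], 'count': 3}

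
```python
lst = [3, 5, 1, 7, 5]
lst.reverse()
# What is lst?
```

[5, 7, 1, 5, 3]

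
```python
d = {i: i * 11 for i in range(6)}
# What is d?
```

{0: 0, 1: 11, 2: 22, 3: 33, 4: 44, 5: 55}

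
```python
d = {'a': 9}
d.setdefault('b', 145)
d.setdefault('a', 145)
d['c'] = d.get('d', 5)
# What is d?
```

After line 1: d = {'a': 9}
After line 2 (setdefault adds 'b'=145): d = {'a': 9, 'b': 145}
After line 3 (setdefault 'a' no-op, already exists): d = {'a': 9, 'b': 145}
After line 4 (get('d', 5) returns default since 'd' not in d): d = {'a': 9, 'b': 145, 'c': 5}

{'a': 9, 'b': 145, 'c': 5}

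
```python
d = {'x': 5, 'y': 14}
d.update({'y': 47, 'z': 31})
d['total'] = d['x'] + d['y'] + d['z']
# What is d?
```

After line 1: d = {'x': 5, 'y': 14}
After line 2 (y overwritten, z added): d = {'x': 5, 'y': 47, 'z': 31}
After line 3 (total = 5 + 47 + 31 = 83): d = {'x': 5, 'y': 47, 'z': 31, 'total': 83}

{'x': 5, 'y': 47, 'z': 31, 'total': 83}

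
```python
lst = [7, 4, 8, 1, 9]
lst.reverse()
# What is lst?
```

[9, 1, 8, 4, 7]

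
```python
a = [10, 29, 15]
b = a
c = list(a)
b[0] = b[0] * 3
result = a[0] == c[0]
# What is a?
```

After line 1: a = [10, 29, 15]
After line 2 (b = a, alias): a = [10, 29, 15], b = [10, 29, 15]
After line 3 (c = list(a) is a copy, new object): c = [10, 29, 15]
After line 4 (b[0] = 10 * 3 = 30; mutates shared a/b): a = b = [30, 29, 15], c = [10, 29, 15]
After line 5 (a[0] = 30, c[0] = 10; result = False)

[30, 29, 15]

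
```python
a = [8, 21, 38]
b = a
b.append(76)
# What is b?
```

After line 1: a = [8, 21, 38]
After line 2 (b = a is an alias, same object): a = [8, 21, 38], b = [8, 21, 38]
After line 3 (b.append mutates the shared list): a = [8, 21, 38, 76], b = [8, 21, 38, 76]

[8, 21, 38, 76]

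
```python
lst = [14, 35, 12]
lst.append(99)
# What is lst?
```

[14, 35, 12, 99]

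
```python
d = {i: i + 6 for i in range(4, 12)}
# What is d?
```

{4: 10, 5: 11, 6: 12, 7: 13, 8: 14, 9: 15, 10: 16, 11: 17}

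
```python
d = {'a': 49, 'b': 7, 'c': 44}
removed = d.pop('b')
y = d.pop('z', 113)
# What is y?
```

After line 1: d = {'a': 49, 'b': 7, 'c': 44}
After line 2 (pop 'b' returns 7): d = {'a': 49, 'c': 44}, removed = 7
After line 3 (pop 'z' missing, returns default 113): d = {'a': 49, 'c': 44}, y = 113

113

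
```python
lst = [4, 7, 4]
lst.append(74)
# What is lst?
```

[4, 7, 4, 74]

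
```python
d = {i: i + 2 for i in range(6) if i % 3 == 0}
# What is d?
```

{0: 2, 3: 5}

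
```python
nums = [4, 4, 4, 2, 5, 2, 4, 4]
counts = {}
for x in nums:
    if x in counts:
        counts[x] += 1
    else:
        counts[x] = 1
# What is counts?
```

Initial: counts = {}, nums = [4, 4, 4, 2, 5, 2, 4, 4]
See 4: counts = {4: 1}
See 4: counts = {4: 2}
See 4: counts = {4: 3}
See 2: counts = {4: 3, 2: 1}
See 5: counts = {4: 3, 2: 1, 5: 1}
See 2: counts = {4: 3, 2: 2, 5: 1}
See 4: counts = {4: 4, 2: 2, 5: 1}
See 4: counts = {4: 5, 2: 2, 5: 1}

{4: 5, 2: 2, 5: 1}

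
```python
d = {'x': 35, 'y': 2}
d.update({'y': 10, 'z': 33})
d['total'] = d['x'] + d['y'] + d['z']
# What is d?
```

After line 1: d = {'x': 35, 'y': 2}
After line 2 (y overwritten, z added): d = {'x': 35, 'y': 10, 'z': 33}
After line 3 (total = 35 + 10 + 33 = 78): d = {'x': 35, 'y': 10, 'z': 33, 'total': 78}

{'x': 35, 'y': 10, 'z': 33, 'total': 78}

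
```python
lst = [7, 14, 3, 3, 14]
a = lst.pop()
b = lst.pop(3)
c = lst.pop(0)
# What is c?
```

After line 1: lst = [7, 14, 3, 3, 14]
After line 2 (pop() -> a = 14): lst = [7, 14, 3, 3]
After line 3 (pop(3) -> b = 3): lst = [7, 14, 3]
After line 4 (pop(0) -> c = 7): lst = [14, 3]

7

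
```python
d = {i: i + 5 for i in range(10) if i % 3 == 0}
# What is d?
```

{0: 5, 3: 8, 6: 11, 9: 14}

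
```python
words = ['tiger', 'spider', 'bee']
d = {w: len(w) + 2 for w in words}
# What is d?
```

{'tiger': 7, 'spider': 8, 'bee': 5}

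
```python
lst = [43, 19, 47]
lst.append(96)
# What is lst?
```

[43, 19, 47, 96]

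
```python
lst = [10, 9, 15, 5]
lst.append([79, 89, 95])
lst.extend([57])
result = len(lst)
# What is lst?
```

After line 1: lst = [10, 9, 15, 5]
After line 2 (append adds [79, 89, 95] as single element): lst = [10, 9, 15, 5, [79, 89, 95]]
After line 3 (extend unpacks [57], adds 57): lst = [10, 9, 15, 5, [79, 89, 95], 57]
After line 4: result = len(lst) = 6

[10, 9, 15, 5, [79, 89, 95], 57]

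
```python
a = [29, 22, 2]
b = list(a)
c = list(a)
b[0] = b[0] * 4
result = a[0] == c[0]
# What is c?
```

After line 1: a = [29, 22, 2]
After line 2 (b = list(a), copy): a = [29, 22, 2], b = [29, 22, 2]
After line 3 (c = list(a) is a copy, new object): c = [29, 22, 2]
After line 4 (b[0] = 29 * 4 = 116; only b mutates (copy)): a = [29, 22, 2], b = [116, 22, 2], c = [29, 22, 2]
After line 5 (a[0] = 29, c[0] = 29; result = True)

[29, 22, 2]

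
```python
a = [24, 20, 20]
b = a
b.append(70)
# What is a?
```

After line 1: a = [24, 20, 20]
After line 2 (b = a is an alias, same object): a = [24, 20, 20], b = [24, 20, 20]
After line 3 (b.append mutates the shared list): a = [24, 20, 20, 70], b = [24, 20, 20, 70]

[24, 20, 20, 70]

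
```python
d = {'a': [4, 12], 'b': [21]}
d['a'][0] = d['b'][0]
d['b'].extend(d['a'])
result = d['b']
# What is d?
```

After line 1: d = {'a': [4, 12], 'b': [21]}
After line 2 (a[0] = b[0] = 21): d = {'a': [21, 12], 'b': [21]}
After line 3 (b.extend(a) appends [21, 12]): d = {'a': [21, 12], 'b': [21, 21, 12]}
After line 4: result = d['b'] = [21, 21, 12]

{'a': [21, 12], 'b': [21, 21, 12]}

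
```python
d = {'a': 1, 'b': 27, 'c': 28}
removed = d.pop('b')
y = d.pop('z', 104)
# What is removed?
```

After line 1: d = {'a': 1, 'b': 27, 'c': 28}
After line 2 (pop 'b' returns 27): d = {'a': 1, 'c': 28}, removed = 27
After line 3 (pop 'z' missing, returns default 104): d = {'a': 1, 'c': 28}, y = 104

27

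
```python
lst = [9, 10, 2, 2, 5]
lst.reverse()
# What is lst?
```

[5, 2, 2, 10, 9]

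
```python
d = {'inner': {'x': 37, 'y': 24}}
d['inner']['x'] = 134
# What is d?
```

After line 1: d = {'inner': {'x': 37, 'y': 24}}
After line 2 (inner x overwritten): d = {'inner': {'x': 134, 'y': 24}}

{'inner': {'x': 134, 'y': 24}}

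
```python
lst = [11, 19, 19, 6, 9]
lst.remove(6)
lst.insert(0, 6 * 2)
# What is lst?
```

After line 1: lst = [11, 19, 19, 6, 9]
After line 2 (remove first 6): lst = [11, 19, 19, 9]
After line 3 (insert 12 at index 0): lst = [12, 11, 19, 19, 9]

[12, 11, 19, 19, 9]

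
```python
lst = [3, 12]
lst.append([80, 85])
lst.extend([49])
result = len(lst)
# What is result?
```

After line 1: lst = [3, 12]
After line 2 (append adds [80, 85] as single element): lst = [3, 12, [80, 85]]
After line 3 (extend unpacks [49], adds 49): lst = [3, 12, [80, 85], 49]
After line 4: result = len(lst) = 4

4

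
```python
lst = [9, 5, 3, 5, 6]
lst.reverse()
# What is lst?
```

[6, 5, 3, 5, 9]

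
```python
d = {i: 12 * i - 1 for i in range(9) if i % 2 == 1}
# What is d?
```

{1: 11, 3: 35, 5: 59, 7: 83}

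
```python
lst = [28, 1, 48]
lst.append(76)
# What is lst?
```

[28, 1, 48, 76]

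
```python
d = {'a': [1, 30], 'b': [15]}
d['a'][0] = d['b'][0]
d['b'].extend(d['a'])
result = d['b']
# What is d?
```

After line 1: d = {'a': [1, 30], 'b': [15]}
After line 2 (a[0] = b[0] = 15): d = {'a': [15, 30], 'b': [15]}
After line 3 (b.extend(a) appends [15, 30]): d = {'a': [15, 30], 'b': [15, 15, 30]}
After line 4: result = d['b'] = [15, 15, 30]

{'a': [15, 30], 'b': [15, 15, 30]}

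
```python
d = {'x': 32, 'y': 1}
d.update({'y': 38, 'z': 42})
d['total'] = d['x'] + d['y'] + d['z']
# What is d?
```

After line 1: d = {'x': 32, 'y': 1}
After line 2 (y overwritten, z added): d = {'x': 32, 'y': 38, 'z': 42}
After line 3 (total = 32 + 38 + 42 = 112): d = {'x': 32, 'y': 38, 'z': 42, 'total': 112}

{'x': 32, 'y': 38, 'z': 42, 'total': 112}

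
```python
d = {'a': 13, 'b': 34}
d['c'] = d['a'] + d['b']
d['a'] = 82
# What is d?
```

After line 1: d = {'a': 13, 'b': 34}
After line 2 (d['c'] = 13 + 34): d = {'a': 13, 'b': 34, 'c': 47}
After line 3: d = {'a': 82, 'b': 34, 'c': 47}

{'a': 82, 'b': 34, 'c': 47}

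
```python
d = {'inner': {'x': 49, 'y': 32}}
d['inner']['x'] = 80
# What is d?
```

After line 1: d = {'inner': {'x': 49, 'y': 32}}
After line 2 (inner x overwritten): d = {'inner': {'x': 80, 'y': 32}}

{'inner': {'x': 80, 'y': 32}}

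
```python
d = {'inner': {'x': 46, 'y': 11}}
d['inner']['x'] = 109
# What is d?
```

After line 1: d = {'inner': {'x': 46, 'y': 11}}
After line 2 (inner x overwritten): d = {'inner': {'x': 109, 'y': 11}}

{'inner': {'x': 109, 'y': 11}}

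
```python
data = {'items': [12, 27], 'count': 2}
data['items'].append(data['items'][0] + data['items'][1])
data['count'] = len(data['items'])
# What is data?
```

After line 1: data = {'items': [12, 27], 'count': 2}
After line 2 (append 12 + 27 = 39): data = {'items': [12, 27, 39], 'count': 2}
After line 3 (count = len(items) = 3): data = {'items': [12, 27, 39], 'count': 3}

{'items': [12, 27, 39], 'count': 3}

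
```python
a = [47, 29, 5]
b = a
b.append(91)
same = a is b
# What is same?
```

After line 1: a = [47, 29, 5]
After line 2 (b = a is an alias, same object): a = [47, 29, 5], b = [47, 29, 5]
After line 3 (b.append mutates the shared list): a = [47, 29, 5, 91], b = [47, 29, 5, 91]
After line 4 (same = a is b; same object -> True): same = True

True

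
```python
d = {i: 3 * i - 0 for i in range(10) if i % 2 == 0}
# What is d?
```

{0: 0, 2: 6, 4: 12, 6: 18, 8: 24}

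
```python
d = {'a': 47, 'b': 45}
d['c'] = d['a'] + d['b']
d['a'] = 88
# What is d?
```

After line 1: d = {'a': 47, 'b': 45}
After line 2 (d['c'] = 47 + 45): d = {'a': 47, 'b': 45, 'c': 92}
After line 3: d = {'a': 88, 'b': 45, 'c': 92}

{'a': 88, 'b': 45, 'c': 92}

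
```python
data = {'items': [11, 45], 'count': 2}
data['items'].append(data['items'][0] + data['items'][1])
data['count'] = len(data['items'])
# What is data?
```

After line 1: data = {'items': [11, 45], 'count': 2}
After line 2 (append 11 + 45 = 56): data = {'items': [11, 45, 56], 'count': 2}
After line 3 (count = len(items) = 3): data = {'items': [11, 45, 56], 'count': 3}

{'items': [11, 45, 56], 'count': 3}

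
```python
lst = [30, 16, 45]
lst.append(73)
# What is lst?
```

[30, 16, 45, 73]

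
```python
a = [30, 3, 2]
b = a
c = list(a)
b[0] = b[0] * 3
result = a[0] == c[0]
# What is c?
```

After line 1: a = [30, 3, 2]
After line 2 (b = a, alias): a = [30, 3, 2], b = [30, 3, 2]
After line 3 (c = list(a) is a copy, new object): c = [30, 3, 2]
After line 4 (b[0] = 30 * 3 = 90; mutates shared a/b): a = b = [90, 3, 2], c = [30, 3, 2]
After line 5 (a[0] = 90, c[0] = 30; result = False)

[30, 3, 2]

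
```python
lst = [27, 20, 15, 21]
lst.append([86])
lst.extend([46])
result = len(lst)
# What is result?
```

After line 1: lst = [27, 20, 15, 21]
After line 2 (append adds [86] as single element): lst = [27, 20, 15, 21, [86]]
After line 3 (extend unpacks [46], adds 46): lst = [27, 20, 15, 21, [86], 46]
After line 4: result = len(lst) = 6

6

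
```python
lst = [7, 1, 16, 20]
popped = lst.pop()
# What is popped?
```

20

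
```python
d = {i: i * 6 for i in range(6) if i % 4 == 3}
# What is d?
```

{3: 18}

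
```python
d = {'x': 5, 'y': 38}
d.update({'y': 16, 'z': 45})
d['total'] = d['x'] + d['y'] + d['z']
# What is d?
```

After line 1: d = {'x': 5, 'y': 38}
After line 2 (y overwritten, z added): d = {'x': 5, 'y': 16, 'z': 45}
After line 3 (total = 5 + 16 + 45 = 66): d = {'x': 5, 'y': 16, 'z': 45, 'total': 66}

{'x': 5, 'y': 16, 'z': 45, 'total': 66}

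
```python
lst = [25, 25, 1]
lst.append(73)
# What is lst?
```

[25, 25, 1, 73]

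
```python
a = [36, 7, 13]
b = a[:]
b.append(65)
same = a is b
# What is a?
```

After line 1: a = [36, 7, 13]
After line 2 (b = a[:] is a shallow copy, new object): a = [36, 7, 13], b = [36, 7, 13]
After line 3 (append only mutates b): a = [36, 7, 13], b = [36, 7, 13, 65]
After line 4 (same = a is b; different objects -> False): same = False

[36, 7, 13]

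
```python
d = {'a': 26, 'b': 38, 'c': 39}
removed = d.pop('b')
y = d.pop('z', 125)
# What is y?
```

After line 1: d = {'a': 26, 'b': 38, 'c': 39}
After line 2 (pop 'b' returns 38): d = {'a': 26, 'c': 39}, removed = 38
After line 3 (pop 'z' missing, returns default 125): d = {'a': 26, 'c': 39}, y = 125

125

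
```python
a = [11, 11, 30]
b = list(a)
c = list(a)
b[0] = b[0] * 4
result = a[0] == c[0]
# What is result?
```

After line 1: a = [11, 11, 30]
After line 2 (b = list(a), copy): a = [11, 11, 30], b = [11, 11, 30]
After line 3 (c = list(a) is a copy, new object): c = [11, 11, 30]
After line 4 (b[0] = 11 * 4 = 44; only b mutates (copy)): a = [11, 11, 30], b = [44, 11, 30], c = [11, 11, 30]
After line 5 (a[0] = 11, c[0] = 11; result = True)

True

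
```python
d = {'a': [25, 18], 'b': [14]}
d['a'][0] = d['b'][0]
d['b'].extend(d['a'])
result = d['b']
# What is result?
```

After line 1: d = {'a': [25, 18], 'b': [14]}
After line 2 (a[0] = b[0] = 14): d = {'a': [14, 18], 'b': [14]}
After line 3 (b.extend(a) appends [14, 18]): d = {'a': [14, 18], 'b': [14, 14, 18]}
After line 4: result = d['b'] = [14, 14, 18]

[14, 14, 18]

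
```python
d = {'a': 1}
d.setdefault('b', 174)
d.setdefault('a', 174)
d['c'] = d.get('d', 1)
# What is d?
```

After line 1: d = {'a': 1}
After line 2 (setdefault adds 'b'=174): d = {'a': 1, 'b': 174}
After line 3 (setdefault 'a' no-op, already exists): d = {'a': 1, 'b': 174}
After line 4 (get('d', 1) returns default since 'd' not in d): d = {'a': 1, 'b': 174, 'c': 1}

{'a': 1, 'b': 174, 'c': 1}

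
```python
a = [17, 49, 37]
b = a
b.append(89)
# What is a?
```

After line 1: a = [17, 49, 37]
After line 2 (b = a is an alias, same object): a = [17, 49, 37], b = [17, 49, 37]
After line 3 (b.append mutates the shared list): a = [17, 49, 37, 89], b = [17, 49, 37, 89]

[17, 49, 37, 89]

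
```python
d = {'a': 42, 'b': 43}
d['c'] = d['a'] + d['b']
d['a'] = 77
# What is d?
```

After line 1: d = {'a': 42, 'b': 43}
After line 2 (d['c'] = 42 + 43): d = {'a': 42, 'b': 43, 'c': 85}
After line 3: d = {'a': 77, 'b': 43, 'c': 85}

{'a': 77, 'b': 43, 'c': 85}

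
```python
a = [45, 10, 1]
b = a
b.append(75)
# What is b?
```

After line 1: a = [45, 10, 1]
After line 2 (b = a is an alias, same object): a = [45, 10, 1], b = [45, 10, 1]
After line 3 (b.append mutates the shared list): a = [45, 10, 1, 75], b = [45, 10, 1, 75]

[45, 10, 1, 75]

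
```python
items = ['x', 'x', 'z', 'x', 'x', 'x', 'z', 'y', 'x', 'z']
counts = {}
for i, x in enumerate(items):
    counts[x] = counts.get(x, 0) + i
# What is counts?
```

Initial: counts = {}, items = ['x', 'x', 'z', 'x', 'x', 'x', 'z', 'y', 'x', 'z']
i=0, x='x': counts = {'x': 0}
i=1, x='x': counts = {'x': 1}
i=2, x='z': counts = {'x': 1, 'z': 2}
i=3, x='x': counts = {'x': 4, 'z': 2}
i=4, x='x': counts = {'x': 8, 'z': 2}
i=5, x='x': counts = {'x': 13, 'z': 2}
i=6, x='z': counts = {'x': 13, 'z': 8}
i=7, x='y': counts = {'x': 13, 'z': 8, 'y': 7}
i=8, x='x': counts = {'x': 21, 'z': 8, 'y': 7}
i=9, x='z': counts = {'x': 21, 'z': 17, 'y': 7}

{'x': 21, 'z': 17, 'y': 7}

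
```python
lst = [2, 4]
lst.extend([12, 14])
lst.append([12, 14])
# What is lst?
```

After line 1: lst = [2, 4]
After line 2 (extend unpacks [12, 14]): lst = [2, 4, 12, 14]
After line 3 (append adds [12, 14] as single element): lst = [2, 4, 12, 14, [12, 14]]

[2, 4, 12, 14, [12, 14]]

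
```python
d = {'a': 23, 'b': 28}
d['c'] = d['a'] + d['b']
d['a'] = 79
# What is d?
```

After line 1: d = {'a': 23, 'b': 28}
After line 2 (d['c'] = 23 + 28): d = {'a': 23, 'b': 28, 'c': 51}
After line 3: d = {'a': 79, 'b': 28, 'c': 51}

{'a': 79, 'b': 28, 'c': 51}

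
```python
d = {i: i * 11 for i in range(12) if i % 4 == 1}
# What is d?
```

{1: 11, 5: 55, 9: 99}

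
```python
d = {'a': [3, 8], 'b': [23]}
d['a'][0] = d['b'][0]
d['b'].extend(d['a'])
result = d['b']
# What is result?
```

After line 1: d = {'a': [3, 8], 'b': [23]}
After line 2 (a[0] = b[0] = 23): d = {'a': [23, 8], 'b': [23]}
After line 3 (b.extend(a) appends [23, 8]): d = {'a': [23, 8], 'b': [23, 23, 8]}
After line 4: result = d['b'] = [23, 23, 8]

[23, 23, 8]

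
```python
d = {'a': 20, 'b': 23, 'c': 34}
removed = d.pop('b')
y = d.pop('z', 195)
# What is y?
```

After line 1: d = {'a': 20, 'b': 23, 'c': 34}
After line 2 (pop 'b' returns 23): d = {'a': 20, 'c': 34}, removed = 23
After line 3 (pop 'z' missing, returns default 195): d = {'a': 20, 'c': 34}, y = 195

195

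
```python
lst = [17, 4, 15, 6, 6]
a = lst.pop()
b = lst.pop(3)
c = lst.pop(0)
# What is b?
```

After line 1: lst = [17, 4, 15, 6, 6]
After line 2 (pop() -> a = 6): lst = [17, 4, 15, 6]
After line 3 (pop(3) -> b = 6): lst = [17, 4, 15]
After line 4 (pop(0) -> c = 17): lst = [4, 15]

6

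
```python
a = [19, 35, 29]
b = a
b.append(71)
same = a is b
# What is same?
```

After line 1: a = [19, 35, 29]
After line 2 (b = a is an alias, same object): a = [19, 35, 29], b = [19, 35, 29]
After line 3 (b.append mutates the shared list): a = [19, 35, 29, 71], b = [19, 35, 29, 71]
After line 4 (same = a is b; same object -> True): same = True

True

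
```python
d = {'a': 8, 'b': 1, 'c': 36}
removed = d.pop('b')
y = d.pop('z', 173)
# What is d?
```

After line 1: d = {'a': 8, 'b': 1, 'c': 36}
After line 2 (pop 'b' returns 1): d = {'a': 8, 'c': 36}, removed = 1
After line 3 (pop 'z' missing, returns default 173): d = {'a': 8, 'c': 36}, y = 173

{'a': 8, 'c': 36}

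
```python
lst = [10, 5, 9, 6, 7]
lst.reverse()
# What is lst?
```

[7, 6, 9, 5, 10]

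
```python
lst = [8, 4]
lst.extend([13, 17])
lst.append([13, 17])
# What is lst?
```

After line 1: lst = [8, 4]
After line 2 (extend unpacks [13, 17]): lst = [8, 4, 13, 17]
After line 3 (append adds [13, 17] as single element): lst = [8, 4, 13, 17, [13, 17]]

[8, 4, 13, 17, [13, 17]]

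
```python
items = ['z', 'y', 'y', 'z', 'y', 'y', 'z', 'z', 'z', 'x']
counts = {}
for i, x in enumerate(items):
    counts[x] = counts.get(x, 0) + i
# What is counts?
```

Initial: counts = {}, items = ['z', 'y', 'y', 'z', 'y', 'y', 'z', 'z', 'z', 'x']
i=0, x='z': counts = {'z': 0}
i=1, x='y': counts = {'z': 0, 'y': 1}
i=2, x='y': counts = {'z': 0, 'y': 3}
i=3, x='z': counts = {'z': 3, 'y': 3}
i=4, x='y': counts = {'z': 3, 'y': 7}
i=5, x='y': counts = {'z': 3, 'y': 12}
i=6, x='z': counts = {'z': 9, 'y': 12}
i=7, x='z': counts = {'z': 16, 'y': 12}
i=8, x='z': counts = {'z': 24, 'y': 12}
i=9, x='x': counts = {'z': 24, 'y': 12, 'x': 9}

{'z': 24, 'y': 12, 'x': 9}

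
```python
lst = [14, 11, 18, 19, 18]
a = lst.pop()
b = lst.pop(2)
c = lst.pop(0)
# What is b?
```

After line 1: lst = [14, 11, 18, 19, 18]
After line 2 (pop() -> a = 18): lst = [14, 11, 18, 19]
After line 3 (pop(2) -> b = 18): lst = [14, 11, 19]
After line 4 (pop(0) -> c = 14): lst = [11, 19]

18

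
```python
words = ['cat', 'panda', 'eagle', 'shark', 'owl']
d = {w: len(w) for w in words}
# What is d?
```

{'cat': 3, 'panda': 5, 'eagle': 5, 'shark': 5, 'owl': 3}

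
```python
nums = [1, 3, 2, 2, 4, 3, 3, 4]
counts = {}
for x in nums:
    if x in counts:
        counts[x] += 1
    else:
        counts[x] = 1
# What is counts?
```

Initial: counts = {}, nums = [1, 3, 2, 2, 4, 3, 3, 4]
See 1: counts = {1: 1}
See 3: counts = {1: 1, 3: 1}
See 2: counts = {1: 1, 3: 1, 2: 1}
See 2: counts = {1: 1, 3: 1, 2: 2}
See 4: counts = {1: 1, 3: 1, 2: 2, 4: 1}
See 3: counts = {1: 1, 3: 2, 2: 2, 4: 1}
See 3: counts = {1: 1, 3: 3, 2: 2, 4: 1}
See 4: counts = {1: 1, 3: 3, 2: 2, 4: 2}

{1: 1, 3: 3, 2: 2, 4: 2}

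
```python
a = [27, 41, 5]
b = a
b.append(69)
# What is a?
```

After line 1: a = [27, 41, 5]
After line 2 (b = a is an alias, same object): a = [27, 41, 5], b = [27, 41, 5]
After line 3 (b.append mutates the shared list): a = [27, 41, 5, 69], b = [27, 41, 5, 69]

[27, 41, 5, 69]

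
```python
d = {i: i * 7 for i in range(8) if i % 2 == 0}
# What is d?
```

{0: 0, 2: 14, 4: 28, 6: 42}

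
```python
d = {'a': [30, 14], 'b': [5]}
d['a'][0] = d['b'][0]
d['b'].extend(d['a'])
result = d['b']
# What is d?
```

After line 1: d = {'a': [30, 14], 'b': [5]}
After line 2 (a[0] = b[0] = 5): d = {'a': [5, 14], 'b': [5]}
After line 3 (b.extend(a) appends [5, 14]): d = {'a': [5, 14], 'b': [5, 5, 14]}
After line 4: result = d['b'] = [5, 5, 14]

{'a': [5, 14], 'b': [5, 5, 14]}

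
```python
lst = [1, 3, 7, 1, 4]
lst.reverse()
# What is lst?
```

[4, 1, 7, 3, 1]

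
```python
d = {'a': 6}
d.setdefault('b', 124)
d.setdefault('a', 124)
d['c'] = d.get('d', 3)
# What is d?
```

After line 1: d = {'a': 6}
After line 2 (setdefault adds 'b'=124): d = {'a': 6, 'b': 124}
After line 3 (setdefault 'a' no-op, already exists): d = {'a': 6, 'b': 124}
After line 4 (get('d', 3) returns default since 'd' not in d): d = {'a': 6, 'b': 124, 'c': 3}

{'a': 6, 'b': 124, 'c': 3}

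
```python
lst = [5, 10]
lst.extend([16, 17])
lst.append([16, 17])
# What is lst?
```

After line 1: lst = [5, 10]
After line 2 (extend unpacks [16, 17]): lst = [5, 10, 16, 17]
After line 3 (append adds [16, 17] as single element): lst = [5, 10, 16, 17, [16, 17]]

[5, 10, 16, 17, [16, 17]]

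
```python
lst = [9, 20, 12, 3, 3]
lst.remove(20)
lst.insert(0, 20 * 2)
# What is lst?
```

After line 1: lst = [9, 20, 12, 3, 3]
After line 2 (remove first 20): lst = [9, 12, 3, 3]
After line 3 (insert 40 at index 0): lst = [40, 9, 12, 3, 3]

[40, 9, 12, 3, 3]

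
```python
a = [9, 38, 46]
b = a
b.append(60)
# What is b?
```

After line 1: a = [9, 38, 46]
After line 2 (b = a is an alias, same object): a = [9, 38, 46], b = [9, 38, 46]
After line 3 (b.append mutates the shared list): a = [9, 38, 46, 60], b = [9, 38, 46, 60]

[9, 38, 46, 60]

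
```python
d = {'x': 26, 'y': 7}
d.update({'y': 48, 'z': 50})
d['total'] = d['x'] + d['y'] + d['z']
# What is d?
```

After line 1: d = {'x': 26, 'y': 7}
After line 2 (y overwritten, z added): d = {'x': 26, 'y': 48, 'z': 50}
After line 3 (total = 26 + 48 + 50 = 124): d = {'x': 26, 'y': 48, 'z': 50, 'total': 124}

{'x': 26, 'y': 48, 'z': 50, 'total': 124}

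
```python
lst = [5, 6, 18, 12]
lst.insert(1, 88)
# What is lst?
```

[5, 88, 6, 18, 12]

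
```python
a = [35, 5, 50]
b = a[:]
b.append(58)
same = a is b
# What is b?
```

After line 1: a = [35, 5, 50]
After line 2 (b = a[:] is a shallow copy, new object): a = [35, 5, 50], b = [35, 5, 50]
After line 3 (append only mutates b): a = [35, 5, 50], b = [35, 5, 50, 58]
After line 4 (same = a is b; different objects -> False): same = False

[35, 5, 50, 58]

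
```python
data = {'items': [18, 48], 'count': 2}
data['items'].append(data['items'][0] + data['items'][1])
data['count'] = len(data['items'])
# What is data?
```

After line 1: data = {'items': [18, 48], 'count': 2}
After line 2 (append 18 + 48 = 66): data = {'items': [18, 48, 66], 'count': 2}
After line 3 (count = len(items) = 3): data = {'items': [18, 48, 66], 'count': 3}

{'items': [18, 48, 66], 'count': 3}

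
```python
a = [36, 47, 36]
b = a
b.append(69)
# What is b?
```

After line 1: a = [36, 47, 36]
After line 2 (b = a is an alias, same object): a = [36, 47, 36], b = [36, 47, 36]
After line 3 (b.append mutates the shared list): a = [36, 47, 36, 69], b = [36, 47, 36, 69]

[36, 47, 36, 69]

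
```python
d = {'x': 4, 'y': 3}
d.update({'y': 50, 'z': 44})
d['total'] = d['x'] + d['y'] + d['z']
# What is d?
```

After line 1: d = {'x': 4, 'y': 3}
After line 2 (y overwritten, z added): d = {'x': 4, 'y': 50, 'z': 44}
After line 3 (total = 4 + 50 + 44 = 98): d = {'x': 4, 'y': 50, 'z': 44, 'total': 98}

{'x': 4, 'y': 50, 'z': 44, 'total': 98}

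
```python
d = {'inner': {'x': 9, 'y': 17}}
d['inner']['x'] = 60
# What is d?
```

After line 1: d = {'inner': {'x': 9, 'y': 17}}
After line 2 (inner x overwritten): d = {'inner': {'x': 60, 'y': 17}}

{'inner': {'x': 60, 'y': 17}}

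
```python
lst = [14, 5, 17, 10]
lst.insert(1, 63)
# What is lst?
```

[14, 63, 5, 17, 10]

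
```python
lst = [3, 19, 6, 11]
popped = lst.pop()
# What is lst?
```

[3, 19, 6]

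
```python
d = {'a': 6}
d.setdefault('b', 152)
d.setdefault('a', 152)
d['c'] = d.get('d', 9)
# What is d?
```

After line 1: d = {'a': 6}
After line 2 (setdefault adds 'b'=152): d = {'a': 6, 'b': 152}
After line 3 (setdefault 'a' no-op, already exists): d = {'a': 6, 'b': 152}
After line 4 (get('d', 9) returns default since 'd' not in d): d = {'a': 6, 'b': 152, 'c': 9}

{'a': 6, 'b': 152, 'c': 9}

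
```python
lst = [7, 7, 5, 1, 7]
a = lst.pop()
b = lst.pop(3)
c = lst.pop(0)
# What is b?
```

After line 1: lst = [7, 7, 5, 1, 7]
After line 2 (pop() -> a = 7): lst = [7, 7, 5, 1]
After line 3 (pop(3) -> b = 1): lst = [7, 7, 5]
After line 4 (pop(0) -> c = 7): lst = [7, 5]

1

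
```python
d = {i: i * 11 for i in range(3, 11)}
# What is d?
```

{3: 33, 4: 44, 5: 55, 6: 66, 7: 77, 8: 88, 9: 99, 10: 110}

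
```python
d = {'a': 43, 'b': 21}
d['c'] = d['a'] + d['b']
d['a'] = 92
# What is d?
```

After line 1: d = {'a': 43, 'b': 21}
After line 2 (d['c'] = 43 + 21): d = {'a': 43, 'b': 21, 'c': 64}
After line 3: d = {'a': 92, 'b': 21, 'c': 64}

{'a': 92, 'b': 21, 'c': 64}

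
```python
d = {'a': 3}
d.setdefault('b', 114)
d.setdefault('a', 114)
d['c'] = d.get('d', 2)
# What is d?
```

After line 1: d = {'a': 3}
After line 2 (setdefault adds 'b'=114): d = {'a': 3, 'b': 114}
After line 3 (setdefault 'a' no-op, already exists): d = {'a': 3, 'b': 114}
After line 4 (get('d', 2) returns default since 'd' not in d): d = {'a': 3, 'b': 114, 'c': 2}

{'a': 3, 'b': 114, 'c': 2}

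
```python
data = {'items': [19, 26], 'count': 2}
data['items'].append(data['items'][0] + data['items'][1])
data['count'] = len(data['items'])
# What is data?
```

After line 1: data = {'items': [19, 26], 'count': 2}
After line 2 (append 19 + 26 = 45): data = {'items': [19, 26, 45], 'count': 2}
After line 3 (count = len(items) = 3): data = {'items': [19, 26, 45], 'count': 3}

{'items': [19, 26, 45], 'count': 3}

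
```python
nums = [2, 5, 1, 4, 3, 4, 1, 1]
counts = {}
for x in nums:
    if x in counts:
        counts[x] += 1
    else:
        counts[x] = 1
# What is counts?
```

Initial: counts = {}, nums = [2, 5, 1, 4, 3, 4, 1, 1]
See 2: counts = {2: 1}
See 5: counts = {2: 1, 5: 1}
See 1: counts = {2: 1, 5: 1, 1: 1}
See 4: counts = {2: 1, 5: 1, 1: 1, 4: 1}
See 3: counts = {2: 1, 5: 1, 1: 1, 4: 1, 3: 1}
See 4: counts = {2: 1, 5: 1, 1: 1, 4: 2, 3: 1}
See 1: counts = {2: 1, 5: 1, 1: 2, 4: 2, 3: 1}
See 1: counts = {2: 1, 5: 1, 1: 3, 4: 2, 3: 1}

{2: 1, 5: 1, 1: 3, 4: 2, 3: 1}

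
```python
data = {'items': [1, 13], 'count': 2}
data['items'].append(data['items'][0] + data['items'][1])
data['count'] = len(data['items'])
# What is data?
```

After line 1: data = {'items': [1, 13], 'count': 2}
After line 2 (append 1 + 13 = 14): data = {'items': [1, 13, 14], 'count': 2}
After line 3 (count = len(items) = 3): data = {'items': [1, 13, 14], 'count': 3}

{'items': [1, 13, 14], 'count': 3}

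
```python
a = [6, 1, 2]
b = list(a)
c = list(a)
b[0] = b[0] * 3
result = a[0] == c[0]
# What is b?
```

After line 1: a = [6, 1, 2]
After line 2 (b = list(a), copy): a = [6, 1, 2], b = [6, 1, 2]
After line 3 (c = list(a) is a copy, new object): c = [6, 1, 2]
After line 4 (b[0] = 6 * 3 = 18; only b mutates (copy)): a = [6, 1, 2], b = [18, 1, 2], c = [6, 1, 2]
After line 5 (a[0] = 6, c[0] = 6; result = True)

[18, 1, 2]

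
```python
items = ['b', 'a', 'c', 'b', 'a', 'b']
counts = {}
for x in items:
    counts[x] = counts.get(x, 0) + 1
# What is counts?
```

Initial: counts = {}, items = ['b', 'a', 'c', 'b', 'a', 'b']
See 'b': counts = {'b': 1}
See 'a': counts = {'b': 1, 'a': 1}
See 'c': counts = {'b': 1, 'a': 1, 'c': 1}
See 'b': counts = {'b': 2, 'a': 1, 'c': 1}
See 'a': counts = {'b': 2, 'a': 2, 'c': 1}
See 'b': counts = {'b': 3, 'a': 2, 'c': 1}

{'b': 3, 'a': 2, 'c': 1}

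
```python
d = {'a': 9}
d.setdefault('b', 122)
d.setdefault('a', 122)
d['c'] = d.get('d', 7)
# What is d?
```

After line 1: d = {'a': 9}
After line 2 (setdefault adds 'b'=122): d = {'a': 9, 'b': 122}
After line 3 (setdefault 'a' no-op, already exists): d = {'a': 9, 'b': 122}
After line 4 (get('d', 7) returns default since 'd' not in d): d = {'a': 9, 'b': 122, 'c': 7}

{'a': 9, 'b': 122, 'c': 7}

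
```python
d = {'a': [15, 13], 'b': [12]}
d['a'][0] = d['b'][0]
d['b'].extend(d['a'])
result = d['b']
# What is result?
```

After line 1: d = {'a': [15, 13], 'b': [12]}
After line 2 (a[0] = b[0] = 12): d = {'a': [12, 13], 'b': [12]}
After line 3 (b.extend(a) appends [12, 13]): d = {'a': [12, 13], 'b': [12, 12, 13]}
After line 4: result = d['b'] = [12, 12, 13]

[12, 12, 13]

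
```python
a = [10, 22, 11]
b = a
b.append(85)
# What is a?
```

After line 1: a = [10, 22, 11]
After line 2 (b = a is an alias, same object): a = [10, 22, 11], b = [10, 22, 11]
After line 3 (b.append mutates the shared list): a = [10, 22, 11, 85], b = [10, 22, 11, 85]

[10, 22, 11, 85]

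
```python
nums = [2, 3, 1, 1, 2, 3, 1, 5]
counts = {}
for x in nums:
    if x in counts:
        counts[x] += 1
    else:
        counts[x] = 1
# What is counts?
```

Initial: counts = {}, nums = [2, 3, 1, 1, 2, 3, 1, 5]
See 2: counts = {2: 1}
See 3: counts = {2: 1, 3: 1}
See 1: counts = {2: 1, 3: 1, 1: 1}
See 1: counts = {2: 1, 3: 1, 1: 2}
See 2: counts = {2: 2, 3: 1, 1: 2}
See 3: counts = {2: 2, 3: 2, 1: 2}
See 1: counts = {2: 2, 3: 2, 1: 3}
See 5: counts = {2: 2, 3: 2, 1: 3, 5: 1}

{2: 2, 3: 2, 1: 3, 5: 1}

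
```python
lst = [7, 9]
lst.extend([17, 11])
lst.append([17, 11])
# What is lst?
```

After line 1: lst = [7, 9]
After line 2 (extend unpacks [17, 11]): lst = [7, 9, 17, 11]
After line 3 (append adds [17, 11] as single element): lst = [7, 9, 17, 11, [17, 11]]

[7, 9, 17, 11, [17, 11]]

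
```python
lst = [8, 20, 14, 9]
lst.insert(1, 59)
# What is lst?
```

[8, 59, 20, 14, 9]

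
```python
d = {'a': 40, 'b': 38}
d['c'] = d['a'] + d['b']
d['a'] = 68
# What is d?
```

After line 1: d = {'a': 40, 'b': 38}
After line 2 (d['c'] = 40 + 38): d = {'a': 40, 'b': 38, 'c': 78}
After line 3: d = {'a': 68, 'b': 38, 'c': 78}

{'a': 68, 'b': 38, 'c': 78}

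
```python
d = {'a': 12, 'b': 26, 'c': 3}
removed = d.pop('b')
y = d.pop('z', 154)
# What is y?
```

After line 1: d = {'a': 12, 'b': 26, 'c': 3}
After line 2 (pop 'b' returns 26): d = {'a': 12, 'c': 3}, removed = 26
After line 3 (pop 'z' missing, returns default 154): d = {'a': 12, 'c': 3}, y = 154

154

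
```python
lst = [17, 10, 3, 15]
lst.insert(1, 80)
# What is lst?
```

[17, 80, 10, 3, 15]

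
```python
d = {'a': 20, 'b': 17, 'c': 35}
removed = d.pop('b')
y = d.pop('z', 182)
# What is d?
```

After line 1: d = {'a': 20, 'b': 17, 'c': 35}
After line 2 (pop 'b' returns 17): d = {'a': 20, 'c': 35}, removed = 17
After line 3 (pop 'z' missing, returns default 182): d = {'a': 20, 'c': 35}, y = 182

{'a': 20, 'c': 35}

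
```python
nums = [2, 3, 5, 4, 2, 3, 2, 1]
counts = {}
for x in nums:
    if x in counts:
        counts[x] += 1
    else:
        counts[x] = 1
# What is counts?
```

Initial: counts = {}, nums = [2, 3, 5, 4, 2, 3, 2, 1]
See 2: counts = {2: 1}
See 3: counts = {2: 1, 3: 1}
See 5: counts = {2: 1, 3: 1, 5: 1}
See 4: counts = {2: 1, 3: 1, 5: 1, 4: 1}
See 2: counts = {2: 2, 3: 1, 5: 1, 4: 1}
See 3: counts = {2: 2, 3: 2, 5: 1, 4: 1}
See 2: counts = {2: 3, 3: 2, 5: 1, 4: 1}
See 1: counts = {2: 3, 3: 2, 5: 1, 4: 1, 1: 1}

{2: 3, 3: 2, 5: 1, 4: 1, 1: 1}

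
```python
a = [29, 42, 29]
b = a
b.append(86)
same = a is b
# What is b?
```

After line 1: a = [29, 42, 29]
After line 2 (b = a is an alias, same object): a = [29, 42, 29], b = [29, 42, 29]
After line 3 (b.append mutates the shared list): a = [29, 42, 29, 86], b = [29, 42, 29, 86]
After line 4 (same = a is b; same object -> True): same = True

[29, 42, 29, 86]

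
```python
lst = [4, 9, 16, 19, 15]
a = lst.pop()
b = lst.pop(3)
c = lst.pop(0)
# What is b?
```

After line 1: lst = [4, 9, 16, 19, 15]
After line 2 (pop() -> a = 15): lst = [4, 9, 16, 19]
After line 3 (pop(3) -> b = 19): lst = [4, 9, 16]
After line 4 (pop(0) -> c = 4): lst = [9, 16]

19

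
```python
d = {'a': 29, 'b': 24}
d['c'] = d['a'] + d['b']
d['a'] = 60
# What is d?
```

After line 1: d = {'a': 29, 'b': 24}
After line 2 (d['c'] = 29 + 24): d = {'a': 29, 'b': 24, 'c': 53}
After line 3: d = {'a': 60, 'b': 24, 'c': 53}

{'a': 60, 'b': 24, 'c': 53}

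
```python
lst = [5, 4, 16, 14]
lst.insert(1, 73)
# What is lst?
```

[5, 73, 4, 16, 14]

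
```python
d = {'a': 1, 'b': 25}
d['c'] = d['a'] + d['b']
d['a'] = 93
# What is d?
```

After line 1: d = {'a': 1, 'b': 25}
After line 2 (d['c'] = 1 + 25): d = {'a': 1, 'b': 25, 'c': 26}
After line 3: d = {'a': 93, 'b': 25, 'c': 26}

{'a': 93, 'b': 25, 'c': 26}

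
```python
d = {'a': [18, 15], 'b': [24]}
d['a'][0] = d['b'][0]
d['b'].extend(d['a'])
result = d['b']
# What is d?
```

After line 1: d = {'a': [18, 15], 'b': [24]}
After line 2 (a[0] = b[0] = 24): d = {'a': [24, 15], 'b': [24]}
After line 3 (b.extend(a) appends [24, 15]): d = {'a': [24, 15], 'b': [24, 24, 15]}
After line 4: result = d['b'] = [24, 24, 15]

{'a': [24, 15], 'b': [24, 24, 15]}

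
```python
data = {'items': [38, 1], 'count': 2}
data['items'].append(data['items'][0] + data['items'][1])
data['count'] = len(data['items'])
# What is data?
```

After line 1: data = {'items': [38, 1], 'count': 2}
After line 2 (append 38 + 1 = 39): data = {'items': [38, 1, 39], 'count': 2}
After line 3 (count = len(items) = 3): data = {'items': [38, 1, 39], 'count': 3}

{'items': [38, 1, 39], 'count': 3}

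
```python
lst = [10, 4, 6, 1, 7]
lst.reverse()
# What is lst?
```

[7, 1, 6, 4, 10]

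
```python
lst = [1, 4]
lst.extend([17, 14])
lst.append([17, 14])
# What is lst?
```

After line 1: lst = [1, 4]
After line 2 (extend unpacks [17, 14]): lst = [1, 4, 17, 14]
After line 3 (append adds [17, 14] as single element): lst = [1, 4, 17, 14, [17, 14]]

[1, 4, 17, 14, [17, 14]]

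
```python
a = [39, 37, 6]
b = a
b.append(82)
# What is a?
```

After line 1: a = [39, 37, 6]
After line 2 (b = a is an alias, same object): a = [39, 37, 6], b = [39, 37, 6]
After line 3 (b.append mutates the shared list): a = [39, 37, 6, 82], b = [39, 37, 6, 82]

[39, 37, 6, 82]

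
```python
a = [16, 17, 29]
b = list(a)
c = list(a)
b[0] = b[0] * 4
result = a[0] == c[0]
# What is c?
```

After line 1: a = [16, 17, 29]
After line 2 (b = list(a), copy): a = [16, 17, 29], b = [16, 17, 29]
After line 3 (c = list(a) is a copy, new object): c = [16, 17, 29]
After line 4 (b[0] = 16 * 4 = 64; only b mutates (copy)): a = [16, 17, 29], b = [64, 17, 29], c = [16, 17, 29]
After line 5 (a[0] = 16, c[0] = 16; result = True)

[16, 17, 29]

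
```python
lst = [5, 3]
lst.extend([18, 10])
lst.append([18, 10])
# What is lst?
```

After line 1: lst = [5, 3]
After line 2 (extend unpacks [18, 10]): lst = [5, 3, 18, 10]
After line 3 (append adds [18, 10] as single element): lst = [5, 3, 18, 10, [18, 10]]

[5, 3, 18, 10, [18, 10]]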